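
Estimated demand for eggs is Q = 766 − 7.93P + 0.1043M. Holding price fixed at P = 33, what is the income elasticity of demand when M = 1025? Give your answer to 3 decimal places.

At P = 33, M = 1025: Q = 611.218.
Holding P constant, ∂Q/∂M = 0.1043.
η_M = (∂Q/∂M)·(M/Q) = 0.1043 × (1025/611.218) = 0.175.

0.175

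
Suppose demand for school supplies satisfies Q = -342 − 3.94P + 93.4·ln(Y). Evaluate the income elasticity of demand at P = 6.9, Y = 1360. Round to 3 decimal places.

0.307

At P = 6.9, Y = 1360: Q = 304.717.
Holding P constant, ∂Q/∂Y = 93.4/Y = 0.0686765.
η_Y = (∂Q/∂Y)·(Y/Q) = 0.0686765 × (1360/304.717) = 0.307.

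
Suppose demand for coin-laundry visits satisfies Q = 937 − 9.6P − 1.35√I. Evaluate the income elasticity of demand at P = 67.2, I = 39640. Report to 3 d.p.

At P = 67.2, I = 39640: Q = 23.098.
Holding P constant, ∂Q/∂I = -1.35/(2√I) = -0.00339029.
η_I = (∂Q/∂I)·(I/Q) = -0.00339029 × (39640/23.098) = -5.818.

-5.818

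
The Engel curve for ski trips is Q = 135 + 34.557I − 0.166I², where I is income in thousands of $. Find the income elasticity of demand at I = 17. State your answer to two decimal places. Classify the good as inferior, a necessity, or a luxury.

At I = 17: Q = 674.4950.
dQ/dI = 34.557 − 0.332I = 28.91300.
η = (dQ/dI)·(I/Q) = 28.91300 × (17/674.4950) = 0.73.
0 < η < 1 ⇒ necessity.

0.73 (necessity)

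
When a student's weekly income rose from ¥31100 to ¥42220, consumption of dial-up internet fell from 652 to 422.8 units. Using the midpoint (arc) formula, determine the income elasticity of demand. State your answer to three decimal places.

-1.406

ΔQ = 422.8 − 652 = -229.2; midpoint Q̄ = (652 + 422.8)/2 = 537.4.
ΔI = 42220 − 31100 = 11120; midpoint Ī = (31100 + 42220)/2 = 36660.
η = (ΔQ/Q̄) ÷ (ΔI/Ī) = (-229.2/537.4) ÷ (11120/36660) = -1.406.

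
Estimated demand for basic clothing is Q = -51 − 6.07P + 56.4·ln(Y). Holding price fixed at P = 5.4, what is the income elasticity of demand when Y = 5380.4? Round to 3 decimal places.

At P = 5.4, Y = 5380.4: Q = 400.727.
Holding P constant, ∂Q/∂Y = 56.4/Y = 0.0104825.
η_Y = (∂Q/∂Y)·(Y/Q) = 0.0104825 × (5380.4/400.727) = 0.141.

0.141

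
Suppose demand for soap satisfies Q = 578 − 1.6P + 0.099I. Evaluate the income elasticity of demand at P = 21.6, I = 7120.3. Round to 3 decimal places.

At P = 21.6, I = 7120.3: Q = 1248.350.
Holding P constant, ∂Q/∂I = 0.099.
η_I = (∂Q/∂I)·(I/Q) = 0.099 × (7120.3/1248.350) = 0.565.

0.565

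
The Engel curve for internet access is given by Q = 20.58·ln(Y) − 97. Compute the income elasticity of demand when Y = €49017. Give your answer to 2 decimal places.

At Y = 49017: Q = 125.262.
dQ/dY = 20.58/Y = 0.000419854 at this income.
η = (dQ/dY)·(Y/Q) = 0.000419854 × (49017/125.262) = 0.16.

0.16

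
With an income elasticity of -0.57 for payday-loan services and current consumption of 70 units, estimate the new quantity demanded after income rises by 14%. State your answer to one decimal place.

64.4

%ΔQ ≈ η × %ΔI = -0.57 × 14% = -7.98%.
New Q ≈ 70 × (1 − 0.0798) = 64.4.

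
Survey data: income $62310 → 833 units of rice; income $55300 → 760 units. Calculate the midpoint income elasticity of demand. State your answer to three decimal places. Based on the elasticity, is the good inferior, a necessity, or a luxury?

ΔQ = 760 − 833 = -73; midpoint Q̄ = (833 + 760)/2 = 796.5.
ΔI = 55300 − 62310 = -7010; midpoint Ī = (62310 + 55300)/2 = 58805.
η = (ΔQ/Q̄) ÷ (ΔI/Ī) = (-73/796.5) ÷ (-7010/58805) = 0.769.
0 < η < 1 ⇒ necessity.

0.769 (necessity)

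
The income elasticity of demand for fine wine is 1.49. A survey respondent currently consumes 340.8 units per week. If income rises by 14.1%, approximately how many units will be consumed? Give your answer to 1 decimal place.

412.4

%ΔQ ≈ η × %ΔI = 1.49 × 14.1% = 21.009%.
New Q ≈ 340.8 × (1 + 0.21009) = 412.4.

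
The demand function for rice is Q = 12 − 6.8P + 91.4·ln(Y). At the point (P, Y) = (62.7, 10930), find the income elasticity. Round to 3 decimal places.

At P = 62.7, Y = 10930: Q = 435.593.
Holding P constant, ∂Q/∂Y = 91.4/Y = 0.00836231.
η_Y = (∂Q/∂Y)·(Y/Q) = 0.00836231 × (10930/435.593) = 0.210.

0.210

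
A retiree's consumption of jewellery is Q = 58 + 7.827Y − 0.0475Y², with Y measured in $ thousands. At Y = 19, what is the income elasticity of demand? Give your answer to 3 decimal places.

At Y = 19: Q = 189.5655.
dQ/dY = 7.827 − 0.095Y = 6.02200.
η = (dQ/dY)·(Y/Q) = 6.02200 × (19/189.5655) = 0.604.

0.604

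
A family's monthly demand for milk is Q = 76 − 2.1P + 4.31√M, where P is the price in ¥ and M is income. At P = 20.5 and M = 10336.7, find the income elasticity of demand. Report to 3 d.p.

At P = 20.5, M = 10336.7: Q = 471.146.
Holding P constant, ∂Q/∂M = 4.31/(2√M) = 0.0211961.
η_M = (∂Q/∂M)·(M/Q) = 0.0211961 × (10336.7/471.146) = 0.465.

0.465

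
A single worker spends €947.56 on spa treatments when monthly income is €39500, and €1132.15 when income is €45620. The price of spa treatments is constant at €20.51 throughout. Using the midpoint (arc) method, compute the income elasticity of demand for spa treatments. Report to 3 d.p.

1.234

With a constant price, Q₁ = 947.56/20.51 = 46.200 and Q₂ = 1132.15/20.51 = 55.200 (equivalently, work directly with expenditure since P cancels).
Midpoint %ΔQ = (1132.15 − 947.56)/1039.86 = 0.17752; midpoint %ΔI = (45620 − 39500)/42560 = 0.14380.
η = 0.17752 / 0.14380 = 1.234.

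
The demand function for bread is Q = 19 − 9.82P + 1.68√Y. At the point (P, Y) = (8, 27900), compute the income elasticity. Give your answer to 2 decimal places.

0.63

At P = 8, Y = 27900: Q = 221.055.
Holding P constant, ∂Q/∂Y = 1.68/(2√Y) = 0.00502895.
η_Y = (∂Q/∂Y)·(Y/Q) = 0.00502895 × (27900/221.055) = 0.63.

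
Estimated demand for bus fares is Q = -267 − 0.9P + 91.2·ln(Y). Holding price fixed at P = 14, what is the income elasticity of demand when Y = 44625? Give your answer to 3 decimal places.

0.131

At P = 14, Y = 44625: Q = 696.792.
Holding P constant, ∂Q/∂Y = 91.2/Y = 0.0020437.
η_Y = (∂Q/∂Y)·(Y/Q) = 0.0020437 × (44625/696.792) = 0.131.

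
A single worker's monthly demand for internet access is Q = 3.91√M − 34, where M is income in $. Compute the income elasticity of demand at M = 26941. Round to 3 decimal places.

At M = 26941: Q = 607.776.
dQ/dM = 3.91/(2√M) = 0.0119108 at this income.
η = (dQ/dM)·(M/Q) = 0.0119108 × (26941/607.776) = 0.528.

0.528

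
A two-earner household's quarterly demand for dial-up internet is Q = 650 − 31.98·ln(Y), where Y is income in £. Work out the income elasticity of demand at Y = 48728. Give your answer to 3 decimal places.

At Y = 48728: Q = 304.808.
dQ/dY = -31.98/Y = -0.000656296 at this income.
η = (dQ/dY)·(Y/Q) = -0.000656296 × (48728/304.808) = -0.105.

-0.105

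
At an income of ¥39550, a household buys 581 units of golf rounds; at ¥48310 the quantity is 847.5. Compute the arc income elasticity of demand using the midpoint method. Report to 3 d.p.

1.871

ΔQ = 847.5 − 581 = 266.5; midpoint Q̄ = (581 + 847.5)/2 = 714.25.
ΔI = 48310 − 39550 = 8760; midpoint Ī = (39550 + 48310)/2 = 43930.
η = (ΔQ/Q̄) ÷ (ΔI/Ī) = (266.5/714.25) ÷ (8760/43930) = 1.871.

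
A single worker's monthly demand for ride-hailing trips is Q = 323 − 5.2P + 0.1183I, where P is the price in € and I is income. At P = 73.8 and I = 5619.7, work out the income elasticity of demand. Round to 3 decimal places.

At P = 73.8, I = 5619.7: Q = 604.051.
Holding P constant, ∂Q/∂I = 0.1183.
η_I = (∂Q/∂I)·(I/Q) = 0.1183 × (5619.7/604.051) = 1.101.

1.101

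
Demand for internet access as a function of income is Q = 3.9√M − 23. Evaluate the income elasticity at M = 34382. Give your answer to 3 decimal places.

0.516

At M = 34382: Q = 700.153.
dQ/dM = 3.9/(2√M) = 0.0105164 at this income.
η = (dQ/dM)·(M/Q) = 0.0105164 × (34382/700.153) = 0.516.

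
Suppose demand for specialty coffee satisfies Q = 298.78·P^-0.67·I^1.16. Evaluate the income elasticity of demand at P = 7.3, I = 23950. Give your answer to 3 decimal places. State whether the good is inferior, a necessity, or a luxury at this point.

For a multiplicative demand Q = A·P^α·I^β, the income elasticity is β everywhere.
Here β = 1.16, so η = 1.160.
Since η > 1, this is a luxury.

1.160 (luxury)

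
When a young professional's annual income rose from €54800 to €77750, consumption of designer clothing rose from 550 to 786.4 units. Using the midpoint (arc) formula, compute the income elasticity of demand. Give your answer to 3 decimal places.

1.022

ΔQ = 786.4 − 550 = 236.4; midpoint Q̄ = (550 + 786.4)/2 = 668.2.
ΔI = 77750 − 54800 = 22950; midpoint Ī = (54800 + 77750)/2 = 66275.
η = (ΔQ/Q̄) ÷ (ΔI/Ī) = (236.4/668.2) ÷ (22950/66275) = 1.022.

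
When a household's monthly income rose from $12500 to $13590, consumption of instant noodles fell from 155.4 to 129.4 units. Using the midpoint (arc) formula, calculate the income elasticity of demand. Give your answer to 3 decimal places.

-2.185

ΔQ = 129.4 − 155.4 = -26; midpoint Q̄ = (155.4 + 129.4)/2 = 142.4.
ΔI = 13590 − 12500 = 1090; midpoint Ī = (12500 + 13590)/2 = 13045.
η = (ΔQ/Q̄) ÷ (ΔI/Ī) = (-26/142.4) ÷ (1090/13045) = -2.185.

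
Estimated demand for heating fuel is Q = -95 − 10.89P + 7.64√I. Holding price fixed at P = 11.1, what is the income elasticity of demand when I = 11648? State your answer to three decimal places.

At P = 11.1, I = 11648: Q = 608.675.
Holding P constant, ∂Q/∂I = 7.64/(2√I) = 0.0353947.
η_I = (∂Q/∂I)·(I/Q) = 0.0353947 × (11648/608.675) = 0.677.

0.677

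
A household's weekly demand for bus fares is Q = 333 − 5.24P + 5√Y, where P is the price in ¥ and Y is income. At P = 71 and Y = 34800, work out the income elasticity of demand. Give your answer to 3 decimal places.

0.522

At P = 71, Y = 34800: Q = 893.698.
Holding P constant, ∂Q/∂Y = 5/(2√Y) = 0.0134014.
η_Y = (∂Q/∂Y)·(Y/Q) = 0.0134014 × (34800/893.698) = 0.522.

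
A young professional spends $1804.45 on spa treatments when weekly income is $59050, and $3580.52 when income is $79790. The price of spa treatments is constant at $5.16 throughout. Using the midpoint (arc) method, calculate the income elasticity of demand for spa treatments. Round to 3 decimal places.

2.208

With a constant price, Q₁ = 1804.45/5.16 = 349.700 and Q₂ = 3580.52/5.16 = 693.899 (equivalently, work directly with expenditure since P cancels).
Midpoint %ΔQ = (3580.52 − 1804.45)/2692.49 = 0.65964; midpoint %ΔI = (79790 − 59050)/69420 = 0.29876.
η = 0.65964 / 0.29876 = 2.208.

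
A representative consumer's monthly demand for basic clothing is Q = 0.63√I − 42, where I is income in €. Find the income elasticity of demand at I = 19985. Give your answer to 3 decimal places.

0.946

At I = 19985: Q = 47.062.
dQ/dI = 0.63/(2√I) = 0.00222822 at this income.
η = (dQ/dI)·(I/Q) = 0.00222822 × (19985/47.062) = 0.946.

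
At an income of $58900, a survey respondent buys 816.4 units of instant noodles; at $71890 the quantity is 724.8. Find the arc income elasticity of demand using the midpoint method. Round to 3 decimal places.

-0.598

ΔQ = 724.8 − 816.4 = -91.6; midpoint Q̄ = (816.4 + 724.8)/2 = 770.6.
ΔI = 71890 − 58900 = 12990; midpoint Ī = (58900 + 71890)/2 = 65395.
η = (ΔQ/Q̄) ÷ (ΔI/Ī) = (-91.6/770.6) ÷ (12990/65395) = -0.598.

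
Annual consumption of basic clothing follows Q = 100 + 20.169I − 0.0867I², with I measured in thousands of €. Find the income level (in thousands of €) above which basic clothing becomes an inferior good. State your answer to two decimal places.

dQ/dI = 20.169 − 0.1734I.
The good is inferior where dQ/dI < 0. Setting dQ/dI = 0 gives I = 20.169 / 0.1734 = 116.31.

116.31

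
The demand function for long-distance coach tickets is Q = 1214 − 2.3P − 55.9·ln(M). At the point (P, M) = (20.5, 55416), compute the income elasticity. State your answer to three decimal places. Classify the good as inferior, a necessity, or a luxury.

At P = 20.5, M = 55416: Q = 556.275.
Holding P constant, ∂Q/∂M = -55.9/M = -0.00100873.
η_M = (∂Q/∂M)·(M/Q) = -0.00100873 × (55416/556.275) = -0.100.
Since η < 0, this is an inferior good.

-0.100 (inferior good)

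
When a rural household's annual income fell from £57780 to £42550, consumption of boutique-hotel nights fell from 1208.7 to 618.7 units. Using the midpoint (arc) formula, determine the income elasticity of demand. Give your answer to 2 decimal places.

ΔQ = 618.7 − 1208.7 = -590; midpoint Q̄ = (1208.7 + 618.7)/2 = 913.7.
ΔI = 42550 − 57780 = -15230; midpoint Ī = (57780 + 42550)/2 = 50165.
η = (ΔQ/Q̄) ÷ (ΔI/Ī) = (-590/913.7) ÷ (-15230/50165) = 2.13.

2.13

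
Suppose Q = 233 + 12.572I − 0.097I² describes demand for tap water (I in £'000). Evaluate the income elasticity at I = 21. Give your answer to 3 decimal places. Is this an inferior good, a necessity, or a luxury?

0.393 (necessity)

At I = 21: Q = 454.2350.
dQ/dI = 12.572 − 0.194I = 8.49800.
η = (dQ/dI)·(I/Q) = 8.49800 × (21/454.2350) = 0.393.
0 < η < 1 ⇒ necessity.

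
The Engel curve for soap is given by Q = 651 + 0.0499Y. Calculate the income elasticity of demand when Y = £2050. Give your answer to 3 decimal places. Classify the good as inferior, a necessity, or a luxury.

0.136 (necessity)

At Y = 2050: Q = 753.295.
dQ/dY = 0.0499.
η = (dQ/dY)·(Y/Q) = 0.0499 × (2050/753.295) = 0.136.
Since 0 < η < 1, the good is a necessity.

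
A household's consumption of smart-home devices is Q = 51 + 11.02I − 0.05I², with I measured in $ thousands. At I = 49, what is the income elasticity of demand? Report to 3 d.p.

At I = 49: Q = 470.9300.
dQ/dI = 11.02 − 0.1I = 6.12000.
η = (dQ/dI)·(I/Q) = 6.12000 × (49/470.9300) = 0.637.

0.637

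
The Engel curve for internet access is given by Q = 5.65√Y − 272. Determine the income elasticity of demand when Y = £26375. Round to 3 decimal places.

0.711

At Y = 26375: Q = 645.582.
dQ/dY = 5.65/(2√Y) = 0.0173949 at this income.
η = (dQ/dY)·(Y/Q) = 0.0173949 × (26375/645.582) = 0.711.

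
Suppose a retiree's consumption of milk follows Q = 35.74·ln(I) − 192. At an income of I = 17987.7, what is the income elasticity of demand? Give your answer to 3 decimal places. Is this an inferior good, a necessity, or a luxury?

0.226 (necessity)

At I = 17987.7: Q = 158.161.
dQ/dI = 35.74/I = 0.00198691 at this income.
η = (dQ/dI)·(I/Q) = 0.00198691 × (17987.7/158.161) = 0.226.
Since 0 < η < 1, the good is a necessity.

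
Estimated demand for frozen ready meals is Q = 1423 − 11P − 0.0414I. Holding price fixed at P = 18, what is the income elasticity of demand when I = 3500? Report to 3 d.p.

At P = 18, I = 3500: Q = 1080.100.
Holding P constant, ∂Q/∂I = −0.0414.
η_I = (∂Q/∂I)·(I/Q) = -0.0414 × (3500/1080.100) = -0.134.

-0.134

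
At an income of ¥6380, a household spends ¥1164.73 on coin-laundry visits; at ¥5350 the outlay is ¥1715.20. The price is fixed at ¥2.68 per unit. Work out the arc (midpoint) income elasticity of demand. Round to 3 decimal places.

-2.177

With a constant price, Q₁ = 1164.73/2.68 = 434.601 and Q₂ = 1715.20/2.68 = 640.000 (equivalently, work directly with expenditure since P cancels).
Midpoint %ΔQ = (1715.20 − 1164.73)/1439.97 = 0.38228; midpoint %ΔI = (5350 − 6380)/5865 = -0.17562.
η = 0.38228 / -0.17562 = -2.177.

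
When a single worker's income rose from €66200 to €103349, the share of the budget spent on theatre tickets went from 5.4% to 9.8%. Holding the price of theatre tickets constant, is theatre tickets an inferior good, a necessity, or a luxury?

The budget share rises as income rises, so η > 1.

luxury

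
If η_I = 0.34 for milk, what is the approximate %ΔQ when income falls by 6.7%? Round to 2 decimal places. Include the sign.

%ΔQ ≈ η × %ΔI = 0.34 × (-6.7%) = -2.28%.

-2.28%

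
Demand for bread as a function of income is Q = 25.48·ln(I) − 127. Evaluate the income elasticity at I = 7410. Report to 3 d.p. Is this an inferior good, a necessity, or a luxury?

0.255 (necessity)

At I = 7410: Q = 100.042.
dQ/dI = 25.48/I = 0.0034386 at this income.
η = (dQ/dI)·(I/Q) = 0.0034386 × (7410/100.042) = 0.255.
Since 0 < η < 1, the good is a necessity.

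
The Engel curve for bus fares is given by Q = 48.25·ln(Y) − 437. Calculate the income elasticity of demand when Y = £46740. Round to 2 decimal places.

0.59

At Y = 46740: Q = 81.801.
dQ/dY = 48.25/Y = 0.00103231 at this income.
η = (dQ/dY)·(Y/Q) = 0.00103231 × (46740/81.801) = 0.59.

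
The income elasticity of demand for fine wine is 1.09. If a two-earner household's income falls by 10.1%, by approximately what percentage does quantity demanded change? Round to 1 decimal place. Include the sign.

-11.0%

%ΔQ ≈ η × %ΔI = 1.09 × (-10.1%) = -11.0%.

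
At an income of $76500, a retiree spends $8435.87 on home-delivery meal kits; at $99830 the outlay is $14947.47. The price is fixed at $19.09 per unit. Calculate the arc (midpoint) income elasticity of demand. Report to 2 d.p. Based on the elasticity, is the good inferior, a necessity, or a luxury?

2.10 (luxury)

With a constant price, Q₁ = 8435.87/19.09 = 441.900 and Q₂ = 14947.47/19.09 = 783.000 (equivalently, work directly with expenditure since P cancels).
Midpoint %ΔQ = (14947.47 − 8435.87)/11691.67 = 0.55694; midpoint %ΔI = (99830 − 76500)/88165 = 0.26462.
η = 0.55694 / 0.26462 = 2.10.
η > 1 ⇒ luxury.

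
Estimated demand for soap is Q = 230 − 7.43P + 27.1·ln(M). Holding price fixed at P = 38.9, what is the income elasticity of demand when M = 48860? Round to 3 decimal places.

At P = 38.9, M = 48860: Q = 233.564.
Holding P constant, ∂Q/∂M = 27.1/M = 0.000554646.
η_M = (∂Q/∂M)·(M/Q) = 0.000554646 × (48860/233.564) = 0.116.

0.116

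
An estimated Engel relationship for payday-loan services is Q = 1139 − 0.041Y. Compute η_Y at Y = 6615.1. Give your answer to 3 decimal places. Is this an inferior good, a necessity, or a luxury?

At Y = 6615.1: Q = 867.781.
dQ/dY = −0.041.
η = (dQ/dY)·(Y/Q) = -0.041 × (6615.1/867.781) = -0.313.
Since η < 0, the good is an inferior good.

-0.313 (inferior good)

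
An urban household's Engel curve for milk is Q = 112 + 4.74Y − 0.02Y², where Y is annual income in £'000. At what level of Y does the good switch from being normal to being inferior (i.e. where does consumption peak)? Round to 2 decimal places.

dQ/dY = 4.74 − 0.04Y.
The good is inferior where dQ/dY < 0. Setting dQ/dY = 0 gives Y = 4.74 / 0.04 = 118.50.

118.50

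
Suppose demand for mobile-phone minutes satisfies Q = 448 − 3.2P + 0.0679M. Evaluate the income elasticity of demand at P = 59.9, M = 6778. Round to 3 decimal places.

0.642

At P = 59.9, M = 6778: Q = 716.546.
Holding P constant, ∂Q/∂M = 0.0679.
η_M = (∂Q/∂M)·(M/Q) = 0.0679 × (6778/716.546) = 0.642.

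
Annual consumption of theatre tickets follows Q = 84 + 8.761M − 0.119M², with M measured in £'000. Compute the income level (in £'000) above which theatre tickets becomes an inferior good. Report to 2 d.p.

dQ/dM = 8.761 − 0.238M.
The good is inferior where dQ/dM < 0. Setting dQ/dM = 0 gives M = 8.761 / 0.238 = 36.81.

36.81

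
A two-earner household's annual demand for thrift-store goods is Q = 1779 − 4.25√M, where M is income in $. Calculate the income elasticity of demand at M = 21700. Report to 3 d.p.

-0.272

At M = 21700: Q = 1152.936.
dQ/dM = -4.25/(2√M) = -0.0144254 at this income.
η = (dQ/dM)·(M/Q) = -0.0144254 × (21700/1152.936) = -0.272.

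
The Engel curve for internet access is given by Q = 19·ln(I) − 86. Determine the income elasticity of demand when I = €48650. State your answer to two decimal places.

0.16

At I = 48650: Q = 119.056.
dQ/dI = 19/I = 0.000390545 at this income.
η = (dQ/dI)·(I/Q) = 0.000390545 × (48650/119.056) = 0.16.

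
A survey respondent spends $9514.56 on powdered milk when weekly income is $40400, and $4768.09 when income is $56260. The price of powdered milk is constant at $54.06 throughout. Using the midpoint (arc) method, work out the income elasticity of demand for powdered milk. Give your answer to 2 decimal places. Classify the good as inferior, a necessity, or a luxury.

-2.03 (inferior good)

With a constant price, Q₁ = 9514.56/54.06 = 176.000 and Q₂ = 4768.09/54.06 = 88.200 (equivalently, work directly with expenditure since P cancels).
Midpoint %ΔQ = (4768.09 − 9514.56)/7141.33 = -0.66465; midpoint %ΔI = (56260 − 40400)/48330 = 0.32816.
η = -0.66465 / 0.32816 = -2.03.
η < 0 ⇒ inferior good.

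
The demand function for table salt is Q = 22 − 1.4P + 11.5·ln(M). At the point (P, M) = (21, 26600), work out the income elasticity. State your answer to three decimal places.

0.105

At P = 21, M = 26600: Q = 109.770.
Holding P constant, ∂Q/∂M = 11.5/M = 0.000432331.
η_M = (∂Q/∂M)·(M/Q) = 0.000432331 × (26600/109.770) = 0.105.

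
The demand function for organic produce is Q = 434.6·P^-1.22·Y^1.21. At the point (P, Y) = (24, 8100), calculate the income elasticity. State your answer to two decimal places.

1.21

For a multiplicative demand Q = A·P^α·Y^β, the income elasticity is β everywhere.
Here β = 1.21, so η = 1.21.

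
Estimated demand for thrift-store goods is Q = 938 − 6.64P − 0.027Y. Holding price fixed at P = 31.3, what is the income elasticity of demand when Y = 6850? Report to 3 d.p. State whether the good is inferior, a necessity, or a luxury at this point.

-0.339 (inferior good)

At P = 31.3, Y = 6850: Q = 545.218.
Holding P constant, ∂Q/∂Y = −0.027.
η_Y = (∂Q/∂Y)·(Y/Q) = -0.027 × (6850/545.218) = -0.339.
Since η < 0, this is an inferior good.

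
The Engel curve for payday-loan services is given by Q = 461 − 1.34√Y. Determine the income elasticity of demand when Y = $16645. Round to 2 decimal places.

At Y = 16645: Q = 288.119.
dQ/dY = -1.34/(2√Y) = -0.00519317 at this income.
η = (dQ/dY)·(Y/Q) = -0.00519317 × (16645/288.119) = -0.30.

-0.30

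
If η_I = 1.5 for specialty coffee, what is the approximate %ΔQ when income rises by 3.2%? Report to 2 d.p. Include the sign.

%ΔQ ≈ η × %ΔI = 1.5 × 3.2% = 4.80%.

4.80%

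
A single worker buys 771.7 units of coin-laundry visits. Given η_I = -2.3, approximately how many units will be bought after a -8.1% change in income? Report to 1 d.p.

915.5

%ΔQ ≈ η × %ΔI = -2.3 × (-8.1%) = 18.63%.
New Q ≈ 771.7 × (1 + 0.1863) = 915.5.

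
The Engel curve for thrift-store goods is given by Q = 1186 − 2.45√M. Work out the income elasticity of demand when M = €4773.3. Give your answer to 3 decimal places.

-0.083

At M = 4773.3: Q = 1016.732.
dQ/dM = -2.45/(2√M) = -0.0177307 at this income.
η = (dQ/dM)·(M/Q) = -0.0177307 × (4773.3/1016.732) = -0.083.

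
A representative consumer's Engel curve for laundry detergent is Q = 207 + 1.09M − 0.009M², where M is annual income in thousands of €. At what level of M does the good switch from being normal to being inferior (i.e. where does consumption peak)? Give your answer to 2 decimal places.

60.56

dQ/dM = 1.09 − 0.018M.
The good is inferior where dQ/dM < 0. Setting dQ/dM = 0 gives M = 1.09 / 0.018 = 60.56.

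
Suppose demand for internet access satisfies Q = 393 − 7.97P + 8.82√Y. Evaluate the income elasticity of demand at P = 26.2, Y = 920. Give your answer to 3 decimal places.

0.296

At P = 26.2, Y = 920: Q = 451.710.
Holding P constant, ∂Q/∂Y = 8.82/(2√Y) = 0.145393.
η_Y = (∂Q/∂Y)·(Y/Q) = 0.145393 × (920/451.710) = 0.296.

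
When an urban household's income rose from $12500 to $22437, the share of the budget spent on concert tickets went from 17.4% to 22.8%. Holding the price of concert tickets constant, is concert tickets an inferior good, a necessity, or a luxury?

luxury

The budget share rises as income rises, so η > 1.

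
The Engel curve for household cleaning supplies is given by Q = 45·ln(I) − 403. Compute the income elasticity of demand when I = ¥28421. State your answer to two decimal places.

At I = 28421: Q = 58.470.
dQ/dI = 45/I = 0.00158334 at this income.
η = (dQ/dI)·(I/Q) = 0.00158334 × (28421/58.470) = 0.77.

0.77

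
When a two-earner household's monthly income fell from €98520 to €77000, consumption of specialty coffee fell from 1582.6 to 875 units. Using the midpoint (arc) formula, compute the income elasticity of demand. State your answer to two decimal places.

2.35

ΔQ = 875 − 1582.6 = -707.6; midpoint Q̄ = (1582.6 + 875)/2 = 1228.8.
ΔI = 77000 − 98520 = -21520; midpoint Ī = (98520 + 77000)/2 = 87760.
η = (ΔQ/Q̄) ÷ (ΔI/Ī) = (-707.6/1228.8) ÷ (-21520/87760) = 2.35.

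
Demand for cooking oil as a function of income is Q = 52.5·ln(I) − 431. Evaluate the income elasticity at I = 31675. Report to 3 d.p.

At I = 31675: Q = 113.072.
dQ/dI = 52.5/I = 0.00165746 at this income.
η = (dQ/dI)·(I/Q) = 0.00165746 × (31675/113.072) = 0.464.

0.464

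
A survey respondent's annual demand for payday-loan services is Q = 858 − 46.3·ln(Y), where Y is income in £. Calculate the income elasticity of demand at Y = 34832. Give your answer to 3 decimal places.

-0.124

At Y = 34832: Q = 373.781.
dQ/dY = -46.3/Y = -0.00132924 at this income.
η = (dQ/dY)·(Y/Q) = -0.00132924 × (34832/373.781) = -0.124.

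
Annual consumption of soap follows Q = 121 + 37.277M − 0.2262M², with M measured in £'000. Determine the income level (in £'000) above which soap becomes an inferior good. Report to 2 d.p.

82.40

dQ/dM = 37.277 − 0.4524M.
The good is inferior where dQ/dM < 0. Setting dQ/dM = 0 gives M = 37.277 / 0.4524 = 82.40.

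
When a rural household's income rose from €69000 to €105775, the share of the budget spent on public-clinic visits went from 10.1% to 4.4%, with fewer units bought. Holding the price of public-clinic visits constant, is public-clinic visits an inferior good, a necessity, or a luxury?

Quantity demanded falls as income rises, so η < 0.

inferior good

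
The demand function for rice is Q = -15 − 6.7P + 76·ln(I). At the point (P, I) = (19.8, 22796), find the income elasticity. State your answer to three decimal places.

0.124

At P = 19.8, I = 22796: Q = 614.950.
Holding P constant, ∂Q/∂I = 76/I = 0.00333392.
η_I = (∂Q/∂I)·(I/Q) = 0.00333392 × (22796/614.950) = 0.124.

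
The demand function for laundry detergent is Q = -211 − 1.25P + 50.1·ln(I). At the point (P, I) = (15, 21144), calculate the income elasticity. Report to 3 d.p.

0.186

At P = 15, I = 21144: Q = 269.201.
Holding P constant, ∂Q/∂I = 50.1/I = 0.00236947.
η_I = (∂Q/∂I)·(I/Q) = 0.00236947 × (21144/269.201) = 0.186.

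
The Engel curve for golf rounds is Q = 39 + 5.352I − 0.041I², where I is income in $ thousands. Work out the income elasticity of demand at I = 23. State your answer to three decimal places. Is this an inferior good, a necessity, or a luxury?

At I = 23: Q = 140.4070.
dQ/dI = 5.352 − 0.082I = 3.46600.
η = (dQ/dI)·(I/Q) = 3.46600 × (23/140.4070) = 0.568.
0 < η < 1 ⇒ necessity.

0.568 (necessity)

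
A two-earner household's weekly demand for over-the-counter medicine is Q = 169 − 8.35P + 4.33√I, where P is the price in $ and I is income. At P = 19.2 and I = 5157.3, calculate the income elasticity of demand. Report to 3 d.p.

0.486

At P = 19.2, I = 5157.3: Q = 319.636.
Holding P constant, ∂Q/∂I = 4.33/(2√I) = 0.0301472.
η_I = (∂Q/∂I)·(I/Q) = 0.0301472 × (5157.3/319.636) = 0.486.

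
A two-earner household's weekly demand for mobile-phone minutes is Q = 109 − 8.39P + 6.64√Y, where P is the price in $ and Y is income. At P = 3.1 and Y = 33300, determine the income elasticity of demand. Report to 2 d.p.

At P = 3.1, Y = 33300: Q = 1294.677.
Holding P constant, ∂Q/∂Y = 6.64/(2√Y) = 0.0181935.
η_Y = (∂Q/∂Y)·(Y/Q) = 0.0181935 × (33300/1294.677) = 0.47.

0.47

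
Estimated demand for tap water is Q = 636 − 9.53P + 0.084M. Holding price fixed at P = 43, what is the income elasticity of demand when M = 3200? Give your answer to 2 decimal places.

0.54

At P = 43, M = 3200: Q = 495.010.
Holding P constant, ∂Q/∂M = 0.084.
η_M = (∂Q/∂M)·(M/Q) = 0.084 × (3200/495.010) = 0.54.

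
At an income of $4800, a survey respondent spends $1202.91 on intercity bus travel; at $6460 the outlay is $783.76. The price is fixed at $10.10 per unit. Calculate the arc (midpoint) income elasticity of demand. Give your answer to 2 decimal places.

-1.43

With a constant price, Q₁ = 1202.91/10.10 = 119.100 and Q₂ = 783.76/10.10 = 77.600 (equivalently, work directly with expenditure since P cancels).
Midpoint %ΔQ = (783.76 − 1202.91)/993.34 = -0.42196; midpoint %ΔI = (6460 − 4800)/5630 = 0.29485.
η = -0.42196 / 0.29485 = -1.43.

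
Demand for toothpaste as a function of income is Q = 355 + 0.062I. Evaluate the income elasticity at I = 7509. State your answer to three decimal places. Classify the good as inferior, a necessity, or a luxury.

0.567 (necessity)

At I = 7509: Q = 820.558.
dQ/dI = 0.062.
η = (dQ/dI)·(I/Q) = 0.062 × (7509/820.558) = 0.567.
Since 0 < η < 1, the good is a necessity.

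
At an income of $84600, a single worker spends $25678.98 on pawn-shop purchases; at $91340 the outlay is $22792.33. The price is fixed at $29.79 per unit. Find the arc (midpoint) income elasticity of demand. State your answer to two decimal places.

With a constant price, Q₁ = 25678.98/29.79 = 862.000 and Q₂ = 22792.33/29.79 = 765.100 (equivalently, work directly with expenditure since P cancels).
Midpoint %ΔQ = (22792.33 − 25678.98)/24235.66 = -0.11911; midpoint %ΔI = (91340 − 84600)/87970 = 0.07662.
η = -0.11911 / 0.07662 = -1.55.

-1.55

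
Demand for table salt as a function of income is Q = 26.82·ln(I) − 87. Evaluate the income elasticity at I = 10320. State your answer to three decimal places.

At I = 10320: Q = 160.866.
dQ/dI = 26.82/I = 0.00259884 at this income.
η = (dQ/dI)·(I/Q) = 0.00259884 × (10320/160.866) = 0.167.

0.167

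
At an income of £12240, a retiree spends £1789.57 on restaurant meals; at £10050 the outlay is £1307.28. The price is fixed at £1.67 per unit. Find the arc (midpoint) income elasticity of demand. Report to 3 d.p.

With a constant price, Q₁ = 1789.57/1.67 = 1071.599 and Q₂ = 1307.28/1.67 = 782.802 (equivalently, work directly with expenditure since P cancels).
Midpoint %ΔQ = (1307.28 − 1789.57)/1548.43 = -0.31147; midpoint %ΔI = (10050 − 12240)/11145 = -0.19650.
η = -0.31147 / -0.19650 = 1.585.

1.585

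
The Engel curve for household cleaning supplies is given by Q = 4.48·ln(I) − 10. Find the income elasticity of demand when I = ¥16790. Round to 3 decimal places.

0.133

At I = 16790: Q = 33.584.
dQ/dI = 4.48/I = 0.000266825 at this income.
η = (dQ/dI)·(I/Q) = 0.000266825 × (16790/33.584) = 0.133.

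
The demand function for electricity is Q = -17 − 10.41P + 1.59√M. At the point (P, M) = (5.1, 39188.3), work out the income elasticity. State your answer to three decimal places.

0.643

At P = 5.1, M = 39188.3: Q = 244.666.
Holding P constant, ∂Q/∂M = 1.59/(2√M) = 0.00401596.
η_M = (∂Q/∂M)·(M/Q) = 0.00401596 × (39188.3/244.666) = 0.643.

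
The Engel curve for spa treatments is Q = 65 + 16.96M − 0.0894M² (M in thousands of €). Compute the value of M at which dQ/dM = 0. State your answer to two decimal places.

94.85

dQ/dM = 16.96 − 0.1788M.
The good is inferior where dQ/dM < 0. Setting dQ/dM = 0 gives M = 16.96 / 0.1788 = 94.85.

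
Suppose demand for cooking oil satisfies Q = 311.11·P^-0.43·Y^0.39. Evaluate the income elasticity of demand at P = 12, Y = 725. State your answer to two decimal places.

0.39

For a multiplicative demand Q = A·P^α·Y^β, the income elasticity is β everywhere.
Here β = 0.39, so η = 0.39.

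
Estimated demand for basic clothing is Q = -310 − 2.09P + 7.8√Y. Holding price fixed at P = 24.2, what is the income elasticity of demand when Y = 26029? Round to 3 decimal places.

At P = 24.2, Y = 26029: Q = 897.835.
Holding P constant, ∂Q/∂Y = 7.8/(2√Y) = 0.0241733.
η_Y = (∂Q/∂Y)·(Y/Q) = 0.0241733 × (26029/897.835) = 0.701.

0.701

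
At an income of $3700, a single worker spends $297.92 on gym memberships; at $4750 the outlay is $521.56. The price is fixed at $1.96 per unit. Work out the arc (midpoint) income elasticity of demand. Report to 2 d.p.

2.20

With a constant price, Q₁ = 297.92/1.96 = 152.000 and Q₂ = 521.56/1.96 = 266.102 (equivalently, work directly with expenditure since P cancels).
Midpoint %ΔQ = (521.56 − 297.92)/409.74 = 0.54581; midpoint %ΔI = (4750 − 3700)/4225 = 0.24852.
η = 0.54581 / 0.24852 = 2.20.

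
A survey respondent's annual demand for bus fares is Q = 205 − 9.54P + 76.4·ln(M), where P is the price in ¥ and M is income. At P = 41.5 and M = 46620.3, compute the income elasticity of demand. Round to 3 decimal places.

0.121

At P = 41.5, M = 46620.3: Q = 630.374.
Holding P constant, ∂Q/∂M = 76.4/M = 0.00163877.
η_M = (∂Q/∂M)·(M/Q) = 0.00163877 × (46620.3/630.374) = 0.121.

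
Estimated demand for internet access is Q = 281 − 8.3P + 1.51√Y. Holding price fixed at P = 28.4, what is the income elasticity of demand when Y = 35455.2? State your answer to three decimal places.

At P = 28.4, Y = 35455.2: Q = 329.606.
Holding P constant, ∂Q/∂Y = 1.51/(2√Y) = 0.00400965.
η_Y = (∂Q/∂Y)·(Y/Q) = 0.00400965 × (35455.2/329.606) = 0.431.

0.431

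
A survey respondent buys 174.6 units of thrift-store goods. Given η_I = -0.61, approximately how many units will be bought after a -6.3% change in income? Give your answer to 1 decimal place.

181.3

%ΔQ ≈ η × %ΔI = -0.61 × (-6.3%) = 3.843%.
New Q ≈ 174.6 × (1 + 0.03843) = 181.3.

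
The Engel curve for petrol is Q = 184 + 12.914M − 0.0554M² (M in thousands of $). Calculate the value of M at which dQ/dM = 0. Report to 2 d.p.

116.55

dQ/dM = 12.914 − 0.1108M.
The good is inferior where dQ/dM < 0. Setting dQ/dM = 0 gives M = 12.914 / 0.1108 = 116.55.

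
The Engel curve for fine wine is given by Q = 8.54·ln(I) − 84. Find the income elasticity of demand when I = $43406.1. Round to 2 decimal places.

At I = 43406.1: Q = 7.193.
dQ/dI = 8.54/I = 0.000196747 at this income.
η = (dQ/dI)·(I/Q) = 0.000196747 × (43406.1/7.193) = 1.19.

1.19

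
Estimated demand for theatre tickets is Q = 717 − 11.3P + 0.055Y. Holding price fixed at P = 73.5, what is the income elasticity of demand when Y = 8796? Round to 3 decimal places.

1.307

At P = 73.5, Y = 8796: Q = 370.230.
Holding P constant, ∂Q/∂Y = 0.055.
η_Y = (∂Q/∂Y)·(Y/Q) = 0.055 × (8796/370.230) = 1.307.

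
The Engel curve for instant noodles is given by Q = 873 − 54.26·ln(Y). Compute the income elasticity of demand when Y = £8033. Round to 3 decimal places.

At Y = 8033: Q = 385.131.
dQ/dY = -54.26/Y = -0.00675464 at this income.
η = (dQ/dY)·(Y/Q) = -0.00675464 × (8033/385.131) = -0.141.

-0.141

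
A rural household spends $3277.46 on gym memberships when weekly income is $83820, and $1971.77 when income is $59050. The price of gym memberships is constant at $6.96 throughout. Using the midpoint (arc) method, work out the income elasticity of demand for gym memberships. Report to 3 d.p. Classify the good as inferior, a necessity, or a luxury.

With a constant price, Q₁ = 3277.46/6.96 = 470.899 and Q₂ = 1971.77/6.96 = 283.300 (equivalently, work directly with expenditure since P cancels).
Midpoint %ΔQ = (1971.77 − 3277.46)/2624.62 = -0.49748; midpoint %ΔI = (59050 − 83820)/71435 = -0.34675.
η = -0.49748 / -0.34675 = 1.435.
η > 1 ⇒ luxury.

1.435 (luxury)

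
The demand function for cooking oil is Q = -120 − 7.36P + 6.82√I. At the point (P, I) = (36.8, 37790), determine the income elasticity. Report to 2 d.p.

0.71

At P = 36.8, I = 37790: Q = 934.936.
Holding P constant, ∂Q/∂I = 6.82/(2√I) = 0.0175415.
η_I = (∂Q/∂I)·(I/Q) = 0.0175415 × (37790/934.936) = 0.71.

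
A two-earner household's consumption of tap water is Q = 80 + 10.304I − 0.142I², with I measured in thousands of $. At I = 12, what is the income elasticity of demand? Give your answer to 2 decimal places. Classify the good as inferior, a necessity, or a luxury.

At I = 12: Q = 183.2000.
dQ/dI = 10.304 − 0.284I = 6.89600.
η = (dQ/dI)·(I/Q) = 6.89600 × (12/183.2000) = 0.45.
0 < η < 1 ⇒ necessity.

0.45 (necessity)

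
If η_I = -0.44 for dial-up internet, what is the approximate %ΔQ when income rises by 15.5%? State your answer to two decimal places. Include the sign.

%ΔQ ≈ η × %ΔI = -0.44 × 15.5% = -6.82%.

-6.82%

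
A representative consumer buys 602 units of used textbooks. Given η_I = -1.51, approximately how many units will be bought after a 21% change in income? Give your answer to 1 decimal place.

%ΔQ ≈ η × %ΔI = -1.51 × 21% = -31.71%.
New Q ≈ 602 × (1 − 0.3171) = 411.1.

411.1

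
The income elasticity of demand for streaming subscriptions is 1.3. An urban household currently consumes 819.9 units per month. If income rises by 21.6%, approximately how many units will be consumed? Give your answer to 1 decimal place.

%ΔQ ≈ η × %ΔI = 1.3 × 21.6% = 28.08%.
New Q ≈ 819.9 × (1 + 0.2808) = 1050.1.

1050.1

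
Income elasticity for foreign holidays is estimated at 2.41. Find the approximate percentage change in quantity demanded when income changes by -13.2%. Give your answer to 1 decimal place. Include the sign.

%ΔQ ≈ η × %ΔI = 2.41 × (-13.2%) = -31.8%.

-31.8%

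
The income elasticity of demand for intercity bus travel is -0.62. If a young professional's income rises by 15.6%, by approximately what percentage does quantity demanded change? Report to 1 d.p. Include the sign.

-9.7%

%ΔQ ≈ η × %ΔI = -0.62 × 15.6% = -9.7%.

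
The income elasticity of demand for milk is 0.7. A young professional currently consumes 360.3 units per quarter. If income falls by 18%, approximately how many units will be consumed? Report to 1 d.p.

%ΔQ ≈ η × %ΔI = 0.7 × (-18%) = -12.6%.
New Q ≈ 360.3 × (1 − 0.126) = 314.9.

314.9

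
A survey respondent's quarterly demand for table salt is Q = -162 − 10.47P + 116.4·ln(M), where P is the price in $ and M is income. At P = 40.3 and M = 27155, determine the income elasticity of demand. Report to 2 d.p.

At P = 40.3, M = 27155: Q = 604.423.
Holding P constant, ∂Q/∂M = 116.4/M = 0.0042865.
η_M = (∂Q/∂M)·(M/Q) = 0.0042865 × (27155/604.423) = 0.19.

0.19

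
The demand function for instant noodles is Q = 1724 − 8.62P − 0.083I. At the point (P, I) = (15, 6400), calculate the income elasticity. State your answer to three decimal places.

-0.499

At P = 15, I = 6400: Q = 1063.500.
Holding P constant, ∂Q/∂I = −0.083.
η_I = (∂Q/∂I)·(I/Q) = -0.083 × (6400/1063.500) = -0.499.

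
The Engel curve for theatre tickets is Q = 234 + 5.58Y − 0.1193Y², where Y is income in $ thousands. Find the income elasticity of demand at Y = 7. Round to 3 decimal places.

At Y = 7: Q = 267.2143.
dQ/dY = 5.58 − 0.2386Y = 3.90980.
η = (dQ/dY)·(Y/Q) = 3.90980 × (7/267.2143) = 0.102.

0.102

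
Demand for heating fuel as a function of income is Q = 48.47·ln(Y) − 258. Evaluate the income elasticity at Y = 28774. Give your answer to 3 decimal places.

At Y = 28774: Q = 239.653.
dQ/dY = 48.47/Y = 0.00168451 at this income.
η = (dQ/dY)·(Y/Q) = 0.00168451 × (28774/239.653) = 0.202.

0.202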